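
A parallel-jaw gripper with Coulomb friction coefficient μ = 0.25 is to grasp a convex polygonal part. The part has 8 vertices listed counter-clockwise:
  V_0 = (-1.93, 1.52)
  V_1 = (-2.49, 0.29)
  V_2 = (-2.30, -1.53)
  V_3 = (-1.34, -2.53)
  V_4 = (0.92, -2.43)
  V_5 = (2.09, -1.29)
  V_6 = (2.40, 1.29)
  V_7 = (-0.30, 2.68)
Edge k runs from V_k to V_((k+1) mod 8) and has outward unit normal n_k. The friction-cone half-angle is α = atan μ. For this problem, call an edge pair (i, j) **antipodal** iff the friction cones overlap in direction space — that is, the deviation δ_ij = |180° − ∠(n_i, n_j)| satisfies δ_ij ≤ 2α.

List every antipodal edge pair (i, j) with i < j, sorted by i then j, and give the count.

α = atan 0.25 = 14.04°;  2α = 28.07°
n_0 = (-0.9101, +0.4144)
n_1 = (-0.9946, -0.1038)
n_2 = (-0.7214, -0.6925)
n_3 = (+0.0442, -0.9990)
n_4 = (+0.6979, -0.7162)
n_5 = (+0.9929, -0.1193)
n_6 = (+0.4577, +0.8891)
n_7 = (-0.5798, +0.8147)
  (0,1): δ = 149.56°  ·
  (0,2): δ = 111.69°  ·
  (0,3): δ = 62.99°  ·
  (0,4): δ = 21.27°  ✓
  (0,5): δ = 17.63°  ✓
  (0,6): δ = 87.24°  ·
  (0,7): δ = 149.92°  ·
  (1,2): δ = 142.13°  ·
  (1,3): δ = 93.43°  ·
  (1,4): δ = 51.70°  ·
  (1,5): δ = 12.81°  ✓
  (1,6): δ = 56.80°  ·
  (1,7): δ = 119.48°  ·
  (2,3): δ = 131.30°  ·
  (2,4): δ = 89.57°  ·
  (2,5): δ = 50.68°  ·
  (2,6): δ = 18.93°  ✓
  (2,7): δ = 81.61°  ·
  (3,4): δ = 138.28°  ·
  (3,5): δ = 99.39°  ·
  (3,6): δ = 29.77°  ·
  (3,7): δ = 32.90°  ·
  (4,5): δ = 141.11°  ·
  (4,6): δ = 71.50°  ·
  (4,7): δ = 8.82°  ✓
  (5,6): δ = 110.39°  ·
  (5,7): δ = 47.71°  ·
  (6,7): δ = 117.32°  ·
antipodal pairs: 5

count = 5; pairs: (0,4), (0,5), (1,5), (2,6), (4,7)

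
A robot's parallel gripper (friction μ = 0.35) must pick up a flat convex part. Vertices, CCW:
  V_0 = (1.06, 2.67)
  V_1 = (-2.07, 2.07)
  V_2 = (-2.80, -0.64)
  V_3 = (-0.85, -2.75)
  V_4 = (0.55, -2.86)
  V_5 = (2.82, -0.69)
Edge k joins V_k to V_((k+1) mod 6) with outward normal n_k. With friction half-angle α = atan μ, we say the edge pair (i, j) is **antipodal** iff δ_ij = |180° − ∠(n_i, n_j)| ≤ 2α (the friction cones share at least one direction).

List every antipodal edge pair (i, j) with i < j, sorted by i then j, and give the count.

count = 4; pairs: (0,3), (0,4), (1,4), (2,5)

α = atan 0.35 = 19.29°;  2α = 38.58°
n_0 = (-0.1883, +0.9821)
n_1 = (-0.9656, +0.2601)
n_2 = (-0.7344, -0.6787)
n_3 = (-0.0783, -0.9969)
n_4 = (+0.6910, -0.7228)
n_5 = (+0.8858, +0.4640)
  (0,1): δ = 115.93°  ·
  (0,2): δ = 58.11°  ·
  (0,3): δ = 15.34°  ✓
  (0,4): δ = 32.86°  ✓
  (0,5): δ = 106.79°  ·
  (1,2): δ = 122.18°  ·
  (1,3): δ = 79.42°  ·
  (1,4): δ = 31.21°  ✓
  (1,5): δ = 42.72°  ·
  (2,3): δ = 137.24°  ·
  (2,4): δ = 89.03°  ·
  (2,5): δ = 15.10°  ✓
  (3,4): δ = 131.80°  ·
  (3,5): δ = 57.86°  ·
  (4,5): δ = 106.06°  ·
antipodal pairs: 4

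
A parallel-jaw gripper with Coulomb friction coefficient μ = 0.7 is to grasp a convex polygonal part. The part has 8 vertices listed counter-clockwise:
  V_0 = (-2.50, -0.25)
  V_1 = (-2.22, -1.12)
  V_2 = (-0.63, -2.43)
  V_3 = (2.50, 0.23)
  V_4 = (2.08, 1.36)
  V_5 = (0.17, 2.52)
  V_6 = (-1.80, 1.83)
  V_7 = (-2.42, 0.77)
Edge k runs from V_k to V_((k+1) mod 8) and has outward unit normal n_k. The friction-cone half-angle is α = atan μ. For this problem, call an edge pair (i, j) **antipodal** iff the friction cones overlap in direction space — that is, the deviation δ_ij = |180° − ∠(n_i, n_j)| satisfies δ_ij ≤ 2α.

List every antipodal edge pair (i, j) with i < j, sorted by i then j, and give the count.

count = 12; pairs: (0,2), (0,3), (0,4), (1,3), (1,4), (1,5), (2,5), (2,6), (2,7), (3,6), (3,7), (4,7)

α = atan 0.7 = 34.99°;  2α = 69.98°
n_0 = (-0.9519, -0.3064)
n_1 = (-0.6359, -0.7718)
n_2 = (+0.6476, -0.7620)
n_3 = (+0.9373, +0.3484)
n_4 = (+0.5191, +0.8547)
n_5 = (-0.3306, +0.9438)
n_6 = (-0.8632, +0.5049)
n_7 = (-0.9969, +0.0782)
  (0,1): δ = 147.33°  ·
  (0,2): δ = 67.48°  ✓
  (0,3): δ = 2.55°  ✓
  (0,4): δ = 40.89°  ✓
  (0,5): δ = 91.46°  ·
  (0,6): δ = 131.84°  ·
  (0,7): δ = 157.68°  ·
  (1,2): δ = 100.16°  ·
  (1,3): δ = 30.13°  ✓
  (1,4): δ = 8.21°  ✓
  (1,5): δ = 58.79°  ✓
  (1,6): δ = 99.16°  ·
  (1,7): δ = 125.00°  ·
  (2,3): δ = 109.97°  ·
  (2,4): δ = 71.63°  ·
  (2,5): δ = 21.06°  ✓
  (2,6): δ = 19.32°  ✓
  (2,7): δ = 45.16°  ✓
  (3,4): δ = 141.66°  ·
  (3,5): δ = 91.09°  ·
  (3,6): δ = 50.71°  ✓
  (3,7): δ = 24.87°  ✓
  (4,5): δ = 129.43°  ·
  (4,6): δ = 89.05°  ·
  (4,7): δ = 63.21°  ✓
  (5,6): δ = 139.63°  ·
  (5,7): δ = 113.79°  ·
  (6,7): δ = 154.16°  ·
antipodal pairs: 12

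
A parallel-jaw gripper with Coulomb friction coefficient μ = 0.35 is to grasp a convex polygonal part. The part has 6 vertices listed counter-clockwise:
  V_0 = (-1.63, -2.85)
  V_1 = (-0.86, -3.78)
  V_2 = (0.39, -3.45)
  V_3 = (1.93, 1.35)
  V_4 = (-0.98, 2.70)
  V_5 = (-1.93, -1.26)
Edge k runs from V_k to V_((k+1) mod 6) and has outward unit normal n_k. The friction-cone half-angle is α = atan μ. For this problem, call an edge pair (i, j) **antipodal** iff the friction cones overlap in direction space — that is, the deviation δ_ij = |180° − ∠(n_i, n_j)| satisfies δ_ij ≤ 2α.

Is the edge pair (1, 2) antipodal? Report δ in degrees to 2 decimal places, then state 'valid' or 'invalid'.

α = atan 0.35 = 19.29°;  2α = 38.58°
edge 1: e_1 = (+1.25, +0.33);  n_1 = (+0.2553, -0.9669)
edge 2: e_2 = (+1.54, +4.80);  n_2 = (+0.9522, -0.3055)
∠(n_1, n_2) = 57.42°
δ = |180° − 57.42°| = 122.58°
122.58° > 2α = 38.58°  →  invalid

δ = 122.58°, invalid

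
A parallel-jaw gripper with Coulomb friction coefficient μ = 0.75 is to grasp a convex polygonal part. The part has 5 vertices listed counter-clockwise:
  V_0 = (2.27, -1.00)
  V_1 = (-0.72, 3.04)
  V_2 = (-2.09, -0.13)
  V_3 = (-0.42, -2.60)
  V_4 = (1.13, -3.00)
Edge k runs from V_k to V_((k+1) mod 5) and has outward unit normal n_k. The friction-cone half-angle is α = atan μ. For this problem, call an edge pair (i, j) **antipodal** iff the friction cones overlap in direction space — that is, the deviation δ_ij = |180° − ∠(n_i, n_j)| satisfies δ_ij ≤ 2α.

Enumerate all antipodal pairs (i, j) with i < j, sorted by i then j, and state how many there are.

count = 5; pairs: (0,1), (0,2), (0,3), (1,4), (2,4)

α = atan 0.75 = 36.87°;  2α = 73.74°
n_0 = (+0.8038, +0.5949)
n_1 = (-0.9179, +0.3967)
n_2 = (-0.8284, -0.5601)
n_3 = (-0.2499, -0.9683)
n_4 = (+0.8688, -0.4952)
  (0,1): δ = 59.88°  ✓
  (0,2): δ = 2.44°  ✓
  (0,3): δ = 39.02°  ✓
  (0,4): δ = 113.81°  ·
  (1,2): δ = 122.56°  ·
  (1,3): δ = 81.10°  ·
  (1,4): δ = 6.31°  ✓
  (2,3): δ = 138.53°  ·
  (2,4): δ = 63.75°  ✓
  (3,4): δ = 105.21°  ·
antipodal pairs: 5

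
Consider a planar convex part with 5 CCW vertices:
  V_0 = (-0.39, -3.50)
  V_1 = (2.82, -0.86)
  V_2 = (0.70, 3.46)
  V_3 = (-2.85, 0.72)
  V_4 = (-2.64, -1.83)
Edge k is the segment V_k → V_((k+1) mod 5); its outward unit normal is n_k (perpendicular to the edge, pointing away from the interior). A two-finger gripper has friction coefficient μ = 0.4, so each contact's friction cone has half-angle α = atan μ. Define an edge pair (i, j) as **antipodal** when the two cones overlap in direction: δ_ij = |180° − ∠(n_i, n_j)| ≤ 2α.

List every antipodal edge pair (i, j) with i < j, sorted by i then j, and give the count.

α = atan 0.4 = 21.80°;  2α = 43.60°
n_0 = (+0.6352, -0.7723)
n_1 = (+0.8977, +0.4406)
n_2 = (-0.6110, +0.7916)
n_3 = (-0.9966, -0.0821)
n_4 = (-0.5960, -0.8030)
  (0,1): δ = 103.30°  ·
  (0,2): δ = 1.77°  ✓
  (0,3): δ = 55.27°  ·
  (0,4): δ = 103.98°  ·
  (1,2): δ = 78.48°  ·
  (1,3): δ = 21.43°  ✓
  (1,4): δ = 27.28°  ✓
  (2,3): δ = 122.95°  ·
  (2,4): δ = 74.25°  ·
  (3,4): δ = 131.29°  ·
antipodal pairs: 3

count = 3; pairs: (0,2), (1,3), (1,4)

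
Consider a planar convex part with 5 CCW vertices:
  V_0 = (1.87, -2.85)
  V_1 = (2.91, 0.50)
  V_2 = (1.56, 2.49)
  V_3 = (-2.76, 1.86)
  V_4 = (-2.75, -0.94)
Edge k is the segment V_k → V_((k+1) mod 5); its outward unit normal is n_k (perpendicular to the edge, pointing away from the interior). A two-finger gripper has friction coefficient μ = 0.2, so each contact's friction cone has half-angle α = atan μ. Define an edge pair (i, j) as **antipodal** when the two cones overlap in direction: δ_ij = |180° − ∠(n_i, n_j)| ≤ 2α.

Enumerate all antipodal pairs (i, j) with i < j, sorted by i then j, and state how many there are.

count = 1; pairs: (0,3)

α = atan 0.2 = 11.31°;  2α = 22.62°
n_0 = (+0.9550, -0.2965)
n_1 = (+0.8275, +0.5614)
n_2 = (-0.1443, +0.9895)
n_3 = (-1.0000, -0.0036)
n_4 = (-0.3821, -0.9241)
  (0,1): δ = 128.60°  ·
  (0,2): δ = 64.46°  ·
  (0,3): δ = 17.45°  ✓
  (0,4): δ = 84.79°  ·
  (1,2): δ = 115.86°  ·
  (1,3): δ = 33.95°  ·
  (1,4): δ = 33.39°  ·
  (2,3): δ = 98.09°  ·
  (2,4): δ = 30.76°  ·
  (3,4): δ = 112.67°  ·
antipodal pairs: 1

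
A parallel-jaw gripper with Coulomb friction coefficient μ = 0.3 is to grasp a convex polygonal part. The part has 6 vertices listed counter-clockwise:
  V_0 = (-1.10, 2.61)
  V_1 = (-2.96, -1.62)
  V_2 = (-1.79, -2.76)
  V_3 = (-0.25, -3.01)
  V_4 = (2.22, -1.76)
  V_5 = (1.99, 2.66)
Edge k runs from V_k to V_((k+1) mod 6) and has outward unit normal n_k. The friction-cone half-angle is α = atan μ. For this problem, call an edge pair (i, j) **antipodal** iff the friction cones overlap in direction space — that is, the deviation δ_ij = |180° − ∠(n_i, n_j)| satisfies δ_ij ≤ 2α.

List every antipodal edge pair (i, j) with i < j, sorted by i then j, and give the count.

α = atan 0.3 = 16.70°;  2α = 33.40°
n_0 = (-0.9154, +0.4025)
n_1 = (-0.6979, -0.7162)
n_2 = (-0.1602, -0.9871)
n_3 = (+0.4515, -0.8922)
n_4 = (+0.9986, +0.0520)
n_5 = (-0.0162, +0.9999)
  (0,1): δ = 110.52°  ·
  (0,2): δ = 75.48°  ·
  (0,3): δ = 39.42°  ·
  (0,4): δ = 26.71°  ✓
  (0,5): δ = 114.66°  ·
  (1,2): δ = 144.96°  ·
  (1,3): δ = 108.90°  ·
  (1,4): δ = 42.77°  ·
  (1,5): δ = 45.18°  ·
  (2,3): δ = 143.94°  ·
  (2,4): δ = 77.80°  ·
  (2,5): δ = 10.15°  ✓
  (3,4): δ = 113.86°  ·
  (3,5): δ = 25.92°  ✓
  (4,5): δ = 92.05°  ·
antipodal pairs: 3

count = 3; pairs: (0,4), (2,5), (3,5)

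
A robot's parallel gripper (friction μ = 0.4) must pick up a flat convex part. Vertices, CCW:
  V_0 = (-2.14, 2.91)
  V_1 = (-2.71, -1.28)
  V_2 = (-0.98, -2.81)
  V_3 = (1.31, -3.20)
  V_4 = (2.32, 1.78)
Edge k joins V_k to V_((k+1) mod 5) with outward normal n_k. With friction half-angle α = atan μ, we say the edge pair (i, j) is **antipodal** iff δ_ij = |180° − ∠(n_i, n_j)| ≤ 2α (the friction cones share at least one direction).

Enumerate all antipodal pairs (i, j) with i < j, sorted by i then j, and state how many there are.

α = atan 0.4 = 21.80°;  2α = 43.60°
n_0 = (-0.9909, +0.1348)
n_1 = (-0.6625, -0.7491)
n_2 = (-0.1679, -0.9858)
n_3 = (+0.9800, -0.1988)
n_4 = (+0.2456, +0.9694)
  (0,1): δ = 123.74°  ·
  (0,2): δ = 91.92°  ·
  (0,3): δ = 3.72°  ✓
  (0,4): δ = 83.53°  ·
  (1,2): δ = 148.18°  ·
  (1,3): δ = 59.98°  ·
  (1,4): δ = 27.27°  ✓
  (2,3): δ = 91.80°  ·
  (2,4): δ = 4.55°  ✓
  (3,4): δ = 92.75°  ·
antipodal pairs: 3

count = 3; pairs: (0,3), (1,4), (2,4)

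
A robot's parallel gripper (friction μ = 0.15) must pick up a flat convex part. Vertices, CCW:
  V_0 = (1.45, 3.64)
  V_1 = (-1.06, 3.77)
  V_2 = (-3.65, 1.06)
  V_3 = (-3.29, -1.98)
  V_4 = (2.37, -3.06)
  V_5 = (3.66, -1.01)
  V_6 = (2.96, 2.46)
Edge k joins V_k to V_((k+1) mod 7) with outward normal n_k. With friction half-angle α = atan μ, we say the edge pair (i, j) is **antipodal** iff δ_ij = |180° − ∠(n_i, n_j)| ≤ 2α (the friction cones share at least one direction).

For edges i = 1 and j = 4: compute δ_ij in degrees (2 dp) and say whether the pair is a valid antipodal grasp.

α = atan 0.15 = 8.53°;  2α = 17.06°
edge 1: e_1 = (-2.59, -2.71);  n_1 = (-0.7229, +0.6909)
edge 4: e_4 = (+1.29, +2.05);  n_4 = (+0.8464, -0.5326)
∠(n_1, n_4) = 168.48°
δ = |180° − 168.48°| = 11.52°
11.52° ≤ 2α = 17.06°  →  valid

δ = 11.52°, valid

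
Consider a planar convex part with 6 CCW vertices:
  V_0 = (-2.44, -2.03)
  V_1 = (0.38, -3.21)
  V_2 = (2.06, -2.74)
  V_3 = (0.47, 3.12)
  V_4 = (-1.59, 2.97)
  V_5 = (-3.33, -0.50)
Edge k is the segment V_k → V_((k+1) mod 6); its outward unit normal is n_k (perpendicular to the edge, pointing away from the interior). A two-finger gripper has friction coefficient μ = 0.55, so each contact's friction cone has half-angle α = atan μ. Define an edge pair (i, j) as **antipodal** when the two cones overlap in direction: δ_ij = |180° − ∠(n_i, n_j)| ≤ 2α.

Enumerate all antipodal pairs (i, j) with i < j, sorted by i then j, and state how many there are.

α = atan 0.55 = 28.81°;  2α = 57.62°
n_0 = (-0.3860, -0.9225)
n_1 = (+0.2694, -0.9630)
n_2 = (+0.9651, +0.2619)
n_3 = (-0.0726, +0.9974)
n_4 = (-0.8939, +0.4482)
n_5 = (-0.8644, -0.5028)
  (0,1): δ = 141.66°  ·
  (0,2): δ = 52.11°  ✓
  (0,3): δ = 26.87°  ✓
  (0,4): δ = 86.08°  ·
  (0,5): δ = 142.89°  ·
  (1,2): δ = 90.45°  ·
  (1,3): δ = 11.46°  ✓
  (1,4): δ = 47.74°  ✓
  (1,5): δ = 104.56°  ·
  (2,3): δ = 101.02°  ·
  (2,4): δ = 41.81°  ✓
  (2,5): δ = 15.01°  ✓
  (3,4): δ = 120.80°  ·
  (3,5): δ = 63.98°  ·
  (4,5): δ = 123.18°  ·
antipodal pairs: 6

count = 6; pairs: (0,2), (0,3), (1,3), (1,4), (2,4), (2,5)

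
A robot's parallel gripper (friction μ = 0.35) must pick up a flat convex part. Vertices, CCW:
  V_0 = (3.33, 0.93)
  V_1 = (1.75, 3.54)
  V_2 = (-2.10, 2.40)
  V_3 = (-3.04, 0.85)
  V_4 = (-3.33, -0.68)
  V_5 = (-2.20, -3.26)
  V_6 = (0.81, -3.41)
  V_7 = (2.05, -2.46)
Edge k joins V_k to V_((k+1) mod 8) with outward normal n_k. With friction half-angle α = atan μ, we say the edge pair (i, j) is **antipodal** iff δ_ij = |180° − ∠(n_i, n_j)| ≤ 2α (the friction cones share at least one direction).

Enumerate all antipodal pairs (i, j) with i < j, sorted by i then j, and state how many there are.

α = atan 0.35 = 19.29°;  2α = 38.58°
n_0 = (+0.8555, +0.5179)
n_1 = (-0.2839, +0.9588)
n_2 = (-0.8550, +0.5185)
n_3 = (-0.9825, +0.1862)
n_4 = (-0.9160, -0.4012)
n_5 = (-0.0498, -0.9988)
n_6 = (+0.6082, -0.7938)
n_7 = (+0.9355, -0.3532)
  (0,1): δ = 104.69°  ·
  (0,2): δ = 62.42°  ·
  (0,3): δ = 41.92°  ·
  (0,4): δ = 7.54°  ✓
  (0,5): δ = 55.96°  ·
  (0,6): δ = 96.27°  ·
  (0,7): δ = 128.13°  ·
  (1,2): δ = 137.73°  ·
  (1,3): δ = 117.23°  ·
  (1,4): δ = 82.84°  ·
  (1,5): δ = 19.35°  ✓
  (1,6): δ = 20.96°  ✓
  (1,7): δ = 52.82°  ·
  (2,3): δ = 159.50°  ·
  (2,4): δ = 125.11°  ·
  (2,5): δ = 61.62°  ·
  (2,6): δ = 21.31°  ✓
  (2,7): δ = 10.55°  ✓
  (3,4): δ = 145.61°  ·
  (3,5): δ = 82.12°  ·
  (3,6): δ = 41.81°  ·
  (3,7): δ = 9.95°  ✓
  (4,5): δ = 116.51°  ·
  (4,6): δ = 76.20°  ·
  (4,7): δ = 44.34°  ·
  (5,6): δ = 139.69°  ·
  (5,7): δ = 107.83°  ·
  (6,7): δ = 148.14°  ·
antipodal pairs: 6

count = 6; pairs: (0,4), (1,5), (1,6), (2,6), (2,7), (3,7)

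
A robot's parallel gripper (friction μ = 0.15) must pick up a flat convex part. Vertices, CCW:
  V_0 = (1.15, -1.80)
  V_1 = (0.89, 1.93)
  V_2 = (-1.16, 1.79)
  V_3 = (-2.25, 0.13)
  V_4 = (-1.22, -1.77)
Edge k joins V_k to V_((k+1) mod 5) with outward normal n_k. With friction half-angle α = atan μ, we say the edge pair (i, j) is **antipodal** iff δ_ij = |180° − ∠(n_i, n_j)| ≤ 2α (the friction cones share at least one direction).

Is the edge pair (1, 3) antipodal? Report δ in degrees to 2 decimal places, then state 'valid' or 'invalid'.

δ = 65.44°, invalid

α = atan 0.15 = 8.53°;  2α = 17.06°
edge 1: e_1 = (-2.05, -0.14);  n_1 = (-0.0681, +0.9977)
edge 3: e_3 = (+1.03, -1.90);  n_3 = (-0.8791, -0.4766)
∠(n_1, n_3) = 114.56°
δ = |180° − 114.56°| = 65.44°
65.44° > 2α = 17.06°  →  invalid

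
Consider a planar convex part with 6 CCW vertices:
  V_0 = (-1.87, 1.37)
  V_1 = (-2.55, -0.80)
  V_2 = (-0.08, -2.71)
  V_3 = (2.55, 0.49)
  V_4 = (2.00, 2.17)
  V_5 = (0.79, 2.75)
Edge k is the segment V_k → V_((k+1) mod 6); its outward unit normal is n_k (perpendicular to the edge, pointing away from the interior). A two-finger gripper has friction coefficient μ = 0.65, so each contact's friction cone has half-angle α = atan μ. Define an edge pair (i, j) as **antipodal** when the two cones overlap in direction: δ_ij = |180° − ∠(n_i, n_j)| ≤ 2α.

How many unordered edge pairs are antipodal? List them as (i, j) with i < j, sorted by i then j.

α = atan 0.65 = 33.02°;  2α = 66.05°
n_0 = (-0.9542, +0.2990)
n_1 = (-0.6117, -0.7911)
n_2 = (+0.7726, -0.6349)
n_3 = (+0.9504, +0.3111)
n_4 = (+0.4322, +0.9018)
n_5 = (-0.4605, +0.8877)
  (0,1): δ = 110.31°  ·
  (0,2): δ = 22.02°  ✓
  (0,3): δ = 35.53°  ✓
  (0,4): δ = 81.79°  ·
  (0,5): δ = 134.82°  ·
  (1,2): δ = 91.70°  ·
  (1,3): δ = 34.16°  ✓
  (1,4): δ = 12.10°  ✓
  (1,5): δ = 65.13°  ✓
  (2,3): δ = 122.46°  ·
  (2,4): δ = 76.19°  ·
  (2,5): δ = 23.16°  ✓
  (3,4): δ = 133.74°  ·
  (3,5): δ = 80.71°  ·
  (4,5): δ = 126.97°  ·
antipodal pairs: 6

count = 6; pairs: (0,2), (0,3), (1,3), (1,4), (1,5), (2,5)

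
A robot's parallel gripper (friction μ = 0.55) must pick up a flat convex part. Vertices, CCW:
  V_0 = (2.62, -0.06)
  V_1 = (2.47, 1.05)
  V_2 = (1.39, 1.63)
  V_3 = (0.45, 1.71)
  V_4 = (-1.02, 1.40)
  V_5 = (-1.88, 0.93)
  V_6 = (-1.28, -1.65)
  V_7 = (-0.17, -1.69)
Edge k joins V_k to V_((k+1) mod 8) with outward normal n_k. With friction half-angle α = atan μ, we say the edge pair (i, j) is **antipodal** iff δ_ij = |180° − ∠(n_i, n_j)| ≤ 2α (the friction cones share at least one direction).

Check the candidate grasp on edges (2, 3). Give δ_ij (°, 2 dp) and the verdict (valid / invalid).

α = atan 0.55 = 28.81°;  2α = 57.62°
edge 2: e_2 = (-0.94, +0.08);  n_2 = (+0.0848, +0.9964)
edge 3: e_3 = (-1.47, -0.31);  n_3 = (-0.2063, +0.9785)
∠(n_2, n_3) = 16.77°
δ = |180° − 16.77°| = 163.23°
163.23° > 2α = 57.62°  →  invalid

δ = 163.23°, invalid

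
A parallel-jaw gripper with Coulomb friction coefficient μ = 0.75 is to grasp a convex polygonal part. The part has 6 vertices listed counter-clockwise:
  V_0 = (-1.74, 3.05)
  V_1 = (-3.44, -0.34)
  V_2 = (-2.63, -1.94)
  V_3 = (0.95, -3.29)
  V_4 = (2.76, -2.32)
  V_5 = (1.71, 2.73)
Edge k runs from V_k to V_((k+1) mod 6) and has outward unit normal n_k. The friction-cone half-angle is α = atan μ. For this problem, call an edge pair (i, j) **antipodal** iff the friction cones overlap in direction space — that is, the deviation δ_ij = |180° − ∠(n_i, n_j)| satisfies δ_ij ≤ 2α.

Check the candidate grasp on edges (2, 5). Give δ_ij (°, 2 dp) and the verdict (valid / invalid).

α = atan 0.75 = 36.87°;  2α = 73.74°
edge 2: e_2 = (+3.58, -1.35);  n_2 = (-0.3528, -0.9357)
edge 5: e_5 = (-3.45, +0.32);  n_5 = (+0.0924, +0.9957)
∠(n_2, n_5) = 164.64°
δ = |180° − 164.64°| = 15.36°
15.36° ≤ 2α = 73.74°  →  valid

δ = 15.36°, valid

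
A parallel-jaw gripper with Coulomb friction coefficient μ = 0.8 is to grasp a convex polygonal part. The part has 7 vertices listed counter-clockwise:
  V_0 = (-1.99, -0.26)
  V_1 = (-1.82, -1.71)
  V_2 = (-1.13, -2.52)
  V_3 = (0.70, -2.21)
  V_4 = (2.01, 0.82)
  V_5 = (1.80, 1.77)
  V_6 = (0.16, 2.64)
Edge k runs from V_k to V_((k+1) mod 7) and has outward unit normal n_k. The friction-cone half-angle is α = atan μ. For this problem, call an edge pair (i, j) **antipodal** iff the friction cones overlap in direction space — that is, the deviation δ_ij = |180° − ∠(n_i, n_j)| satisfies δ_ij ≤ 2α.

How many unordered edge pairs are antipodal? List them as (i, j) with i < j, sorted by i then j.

α = atan 0.8 = 38.66°;  2α = 77.32°
n_0 = (-0.9932, -0.1164)
n_1 = (-0.7612, -0.6485)
n_2 = (+0.1670, -0.9860)
n_3 = (+0.9179, -0.3968)
n_4 = (+0.9764, +0.2158)
n_5 = (+0.4686, +0.8834)
n_6 = (-0.8033, +0.5956)
  (0,1): δ = 146.26°  ·
  (0,2): δ = 87.07°  ·
  (0,3): δ = 30.07°  ✓
  (0,4): δ = 5.78°  ✓
  (0,5): δ = 55.37°  ✓
  (0,6): δ = 136.76°  ·
  (1,2): δ = 120.81°  ·
  (1,3): δ = 63.81°  ✓
  (1,4): δ = 27.96°  ✓
  (1,5): δ = 21.63°  ✓
  (1,6): δ = 103.02°  ·
  (2,3): δ = 123.00°  ·
  (2,4): δ = 87.15°  ·
  (2,5): δ = 37.56°  ✓
  (2,6): δ = 43.83°  ✓
  (3,4): δ = 144.15°  ·
  (3,5): δ = 94.56°  ·
  (3,6): δ = 13.17°  ✓
  (4,5): δ = 130.41°  ·
  (4,6): δ = 49.02°  ✓
  (5,6): δ = 98.61°  ·
antipodal pairs: 10

count = 10; pairs: (0,3), (0,4), (0,5), (1,3), (1,4), (1,5), (2,5), (2,6), (3,6), (4,6)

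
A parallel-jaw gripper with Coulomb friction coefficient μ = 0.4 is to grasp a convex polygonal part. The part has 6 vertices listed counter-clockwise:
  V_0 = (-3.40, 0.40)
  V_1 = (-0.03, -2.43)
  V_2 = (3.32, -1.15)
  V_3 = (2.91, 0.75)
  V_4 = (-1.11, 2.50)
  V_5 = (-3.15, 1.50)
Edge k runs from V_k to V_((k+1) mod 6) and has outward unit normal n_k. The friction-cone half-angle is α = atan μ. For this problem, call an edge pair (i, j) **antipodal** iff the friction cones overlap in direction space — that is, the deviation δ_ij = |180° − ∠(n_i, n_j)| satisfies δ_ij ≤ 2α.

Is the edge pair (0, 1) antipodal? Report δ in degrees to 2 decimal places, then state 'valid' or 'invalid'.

α = atan 0.4 = 21.80°;  2α = 43.60°
edge 0: e_0 = (+3.37, -2.83);  n_0 = (-0.6431, -0.7658)
edge 1: e_1 = (+3.35, +1.28);  n_1 = (+0.3569, -0.9341)
∠(n_0, n_1) = 60.93°
δ = |180° − 60.93°| = 119.07°
119.07° > 2α = 43.60°  →  invalid

δ = 119.07°, invalid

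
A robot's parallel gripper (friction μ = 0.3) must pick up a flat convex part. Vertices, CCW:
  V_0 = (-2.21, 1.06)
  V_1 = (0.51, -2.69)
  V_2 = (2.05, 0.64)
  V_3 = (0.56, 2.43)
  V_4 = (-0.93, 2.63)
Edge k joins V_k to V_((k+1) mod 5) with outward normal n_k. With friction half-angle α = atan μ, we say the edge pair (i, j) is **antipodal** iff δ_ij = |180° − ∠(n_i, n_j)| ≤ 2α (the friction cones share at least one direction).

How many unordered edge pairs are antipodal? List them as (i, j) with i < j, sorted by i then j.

α = atan 0.3 = 16.70°;  2α = 33.40°
n_0 = (-0.8095, -0.5871)
n_1 = (+0.9076, -0.4197)
n_2 = (+0.7686, +0.6398)
n_3 = (+0.1330, +0.9911)
n_4 = (-0.7751, +0.6319)
  (0,1): δ = 60.77°  ·
  (0,2): δ = 3.82°  ✓
  (0,3): δ = 46.40°  ·
  (0,4): δ = 104.86°  ·
  (1,2): δ = 115.41°  ·
  (1,3): δ = 72.83°  ·
  (1,4): δ = 14.37°  ✓
  (2,3): δ = 137.42°  ·
  (2,4): δ = 78.96°  ·
  (3,4): δ = 121.54°  ·
antipodal pairs: 2

count = 2; pairs: (0,2), (1,4)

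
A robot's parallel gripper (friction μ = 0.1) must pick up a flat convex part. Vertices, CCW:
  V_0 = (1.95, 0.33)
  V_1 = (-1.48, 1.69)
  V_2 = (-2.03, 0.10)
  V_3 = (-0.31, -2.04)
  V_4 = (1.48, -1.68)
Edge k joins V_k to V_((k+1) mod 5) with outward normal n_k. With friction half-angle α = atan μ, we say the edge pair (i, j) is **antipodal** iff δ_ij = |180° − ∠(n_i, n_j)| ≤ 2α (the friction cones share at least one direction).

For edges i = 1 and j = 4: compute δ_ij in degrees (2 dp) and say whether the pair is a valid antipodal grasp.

α = atan 0.1 = 5.71°;  2α = 11.42°
edge 1: e_1 = (-0.55, -1.59);  n_1 = (-0.9451, +0.3269)
edge 4: e_4 = (+0.47, +2.01);  n_4 = (+0.9737, -0.2277)
∠(n_1, n_4) = 174.08°
δ = |180° − 174.08°| = 5.92°
5.92° ≤ 2α = 11.42°  →  valid

δ = 5.92°, valid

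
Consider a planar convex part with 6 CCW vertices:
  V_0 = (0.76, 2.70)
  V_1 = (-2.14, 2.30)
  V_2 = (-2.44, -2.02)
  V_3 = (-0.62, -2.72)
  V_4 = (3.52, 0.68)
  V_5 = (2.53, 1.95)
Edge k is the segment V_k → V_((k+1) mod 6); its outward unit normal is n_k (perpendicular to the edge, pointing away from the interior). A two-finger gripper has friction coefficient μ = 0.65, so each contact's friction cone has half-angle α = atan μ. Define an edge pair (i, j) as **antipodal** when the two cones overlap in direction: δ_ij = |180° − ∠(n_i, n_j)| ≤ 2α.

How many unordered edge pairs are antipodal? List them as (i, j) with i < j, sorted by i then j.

count = 7; pairs: (0,2), (0,3), (1,3), (1,4), (2,4), (2,5), (3,5)

α = atan 0.65 = 33.02°;  2α = 66.05°
n_0 = (-0.1366, +0.9906)
n_1 = (-0.9976, +0.0693)
n_2 = (-0.3590, -0.9333)
n_3 = (+0.6347, -0.7728)
n_4 = (+0.7887, +0.6148)
n_5 = (+0.3901, +0.9208)
  (0,1): δ = 101.83°  ·
  (0,2): δ = 28.89°  ✓
  (0,3): δ = 31.54°  ✓
  (0,4): δ = 120.08°  ·
  (0,5): δ = 149.18°  ·
  (1,2): δ = 107.07°  ·
  (1,3): δ = 46.63°  ✓
  (1,4): δ = 41.91°  ✓
  (1,5): δ = 71.01°  ·
  (2,3): δ = 119.57°  ·
  (2,4): δ = 31.03°  ✓
  (2,5): δ = 1.93°  ✓
  (3,4): δ = 91.46°  ·
  (3,5): δ = 62.36°  ✓
  (4,5): δ = 150.90°  ·
antipodal pairs: 7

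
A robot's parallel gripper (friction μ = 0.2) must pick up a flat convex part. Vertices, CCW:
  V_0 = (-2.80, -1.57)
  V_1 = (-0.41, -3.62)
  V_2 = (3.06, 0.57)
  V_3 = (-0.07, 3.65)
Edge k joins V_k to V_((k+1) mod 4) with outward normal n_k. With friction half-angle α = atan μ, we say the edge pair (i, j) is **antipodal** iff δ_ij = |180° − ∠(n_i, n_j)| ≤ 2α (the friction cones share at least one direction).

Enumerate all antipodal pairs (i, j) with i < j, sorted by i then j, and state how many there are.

count = 2; pairs: (0,2), (1,3)

α = atan 0.2 = 11.31°;  2α = 22.62°
n_0 = (-0.6511, -0.7590)
n_1 = (+0.7702, -0.6378)
n_2 = (+0.7014, +0.7128)
n_3 = (-0.8861, +0.4634)
  (0,1): δ = 89.01°  ·
  (0,2): δ = 3.92°  ✓
  (0,3): δ = 103.01°  ·
  (1,2): δ = 94.91°  ·
  (1,3): δ = 12.02°  ✓
  (2,3): δ = 73.07°  ·
antipodal pairs: 2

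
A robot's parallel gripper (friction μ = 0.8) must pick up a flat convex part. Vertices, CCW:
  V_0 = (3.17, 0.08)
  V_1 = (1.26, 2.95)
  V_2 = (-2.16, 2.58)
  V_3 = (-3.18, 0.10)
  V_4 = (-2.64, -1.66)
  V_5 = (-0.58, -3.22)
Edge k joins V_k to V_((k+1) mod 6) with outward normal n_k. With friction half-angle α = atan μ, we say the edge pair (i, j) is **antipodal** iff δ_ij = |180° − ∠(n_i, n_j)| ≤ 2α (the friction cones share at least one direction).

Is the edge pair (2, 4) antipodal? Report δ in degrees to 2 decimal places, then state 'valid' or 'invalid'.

α = atan 0.8 = 38.66°;  2α = 77.32°
edge 2: e_2 = (-1.02, -2.48);  n_2 = (-0.9248, +0.3804)
edge 4: e_4 = (+2.06, -1.56);  n_4 = (-0.6037, -0.7972)
∠(n_2, n_4) = 75.22°
δ = |180° − 75.22°| = 104.78°
104.78° > 2α = 77.32°  →  invalid

δ = 104.78°, invalid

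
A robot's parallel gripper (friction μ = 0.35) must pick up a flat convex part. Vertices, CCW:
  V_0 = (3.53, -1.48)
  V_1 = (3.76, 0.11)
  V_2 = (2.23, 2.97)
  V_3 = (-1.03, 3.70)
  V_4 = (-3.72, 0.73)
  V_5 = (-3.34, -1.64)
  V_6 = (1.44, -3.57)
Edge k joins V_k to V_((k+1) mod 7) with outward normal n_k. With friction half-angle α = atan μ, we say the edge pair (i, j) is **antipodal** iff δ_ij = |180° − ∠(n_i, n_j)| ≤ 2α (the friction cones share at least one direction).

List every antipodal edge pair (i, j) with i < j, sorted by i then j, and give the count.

α = atan 0.35 = 19.29°;  2α = 38.58°
n_0 = (+0.9897, -0.1432)
n_1 = (+0.8818, +0.4717)
n_2 = (+0.2185, +0.9758)
n_3 = (-0.7412, +0.6713)
n_4 = (-0.9874, -0.1583)
n_5 = (-0.3744, -0.9273)
n_6 = (+0.7071, -0.7071)
  (0,1): δ = 143.62°  ·
  (0,2): δ = 94.39°  ·
  (0,3): δ = 33.94°  ✓
  (0,4): δ = 17.34°  ✓
  (0,5): δ = 76.24°  ·
  (0,6): δ = 143.23°  ·
  (1,2): δ = 130.77°  ·
  (1,3): δ = 70.31°  ·
  (1,4): δ = 19.04°  ✓
  (1,5): δ = 39.87°  ·
  (1,6): δ = 106.85°  ·
  (2,3): δ = 119.55°  ·
  (2,4): δ = 68.27°  ·
  (2,5): δ = 9.37°  ✓
  (2,6): δ = 57.62°  ·
  (3,4): δ = 128.72°  ·
  (3,5): δ = 69.82°  ·
  (3,6): δ = 2.83°  ✓
  (4,5): δ = 121.10°  ·
  (4,6): δ = 54.11°  ·
  (5,6): δ = 113.01°  ·
antipodal pairs: 5

count = 5; pairs: (0,3), (0,4), (1,4), (2,5), (3,6)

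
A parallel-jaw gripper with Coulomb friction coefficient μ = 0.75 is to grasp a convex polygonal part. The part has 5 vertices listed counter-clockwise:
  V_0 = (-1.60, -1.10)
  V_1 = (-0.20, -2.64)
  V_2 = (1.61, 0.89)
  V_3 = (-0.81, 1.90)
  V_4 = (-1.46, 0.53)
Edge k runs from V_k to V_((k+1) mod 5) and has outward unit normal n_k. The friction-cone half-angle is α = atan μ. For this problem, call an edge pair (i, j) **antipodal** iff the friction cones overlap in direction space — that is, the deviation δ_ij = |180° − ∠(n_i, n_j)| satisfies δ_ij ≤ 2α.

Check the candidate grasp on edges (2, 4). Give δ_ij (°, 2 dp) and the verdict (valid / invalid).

α = atan 0.75 = 36.87°;  2α = 73.74°
edge 2: e_2 = (-2.42, +1.01);  n_2 = (+0.3852, +0.9229)
edge 4: e_4 = (-0.14, -1.63);  n_4 = (-0.9963, +0.0856)
∠(n_2, n_4) = 107.74°
δ = |180° − 107.74°| = 72.26°
72.26° ≤ 2α = 73.74°  →  valid

δ = 72.26°, valid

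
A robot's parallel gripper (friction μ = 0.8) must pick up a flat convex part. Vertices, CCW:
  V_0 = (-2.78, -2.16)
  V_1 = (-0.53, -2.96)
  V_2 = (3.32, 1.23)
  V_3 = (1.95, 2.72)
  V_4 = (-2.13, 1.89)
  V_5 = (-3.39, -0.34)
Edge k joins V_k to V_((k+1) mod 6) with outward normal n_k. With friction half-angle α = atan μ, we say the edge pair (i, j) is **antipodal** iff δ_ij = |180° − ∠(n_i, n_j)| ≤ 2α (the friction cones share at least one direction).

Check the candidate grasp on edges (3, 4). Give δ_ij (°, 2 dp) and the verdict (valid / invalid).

α = atan 0.8 = 38.66°;  2α = 77.32°
edge 3: e_3 = (-4.08, -0.83);  n_3 = (-0.1993, +0.9799)
edge 4: e_4 = (-1.26, -2.23);  n_4 = (-0.8706, +0.4919)
∠(n_3, n_4) = 49.03°
δ = |180° − 49.03°| = 130.97°
130.97° > 2α = 77.32°  →  invalid

δ = 130.97°, invalid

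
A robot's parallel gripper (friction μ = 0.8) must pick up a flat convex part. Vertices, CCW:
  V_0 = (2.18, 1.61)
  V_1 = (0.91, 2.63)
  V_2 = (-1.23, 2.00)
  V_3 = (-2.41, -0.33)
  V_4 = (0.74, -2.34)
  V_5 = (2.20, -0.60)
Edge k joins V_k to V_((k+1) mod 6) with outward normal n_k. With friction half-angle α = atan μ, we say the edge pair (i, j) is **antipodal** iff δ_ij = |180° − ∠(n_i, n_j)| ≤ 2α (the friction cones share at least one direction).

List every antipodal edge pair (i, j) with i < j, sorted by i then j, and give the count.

α = atan 0.8 = 38.66°;  2α = 77.32°
n_0 = (+0.6262, +0.7797)
n_1 = (-0.2824, +0.9593)
n_2 = (-0.8921, +0.4518)
n_3 = (-0.5379, -0.8430)
n_4 = (+0.7661, -0.6428)
n_5 = (+1.0000, +0.0090)
  (0,1): δ = 124.83°  ·
  (0,2): δ = 78.09°  ·
  (0,3): δ = 6.23°  ✓
  (0,4): δ = 88.77°  ·
  (0,5): δ = 129.29°  ·
  (1,2): δ = 133.26°  ·
  (1,3): δ = 48.95°  ✓
  (1,4): δ = 33.60°  ✓
  (1,5): δ = 74.11°  ✓
  (2,3): δ = 95.68°  ·
  (2,4): δ = 13.14°  ✓
  (2,5): δ = 27.38°  ✓
  (3,4): δ = 97.46°  ·
  (3,5): δ = 56.94°  ✓
  (4,5): δ = 139.48°  ·
antipodal pairs: 7

count = 7; pairs: (0,3), (1,3), (1,4), (1,5), (2,4), (2,5), (3,5)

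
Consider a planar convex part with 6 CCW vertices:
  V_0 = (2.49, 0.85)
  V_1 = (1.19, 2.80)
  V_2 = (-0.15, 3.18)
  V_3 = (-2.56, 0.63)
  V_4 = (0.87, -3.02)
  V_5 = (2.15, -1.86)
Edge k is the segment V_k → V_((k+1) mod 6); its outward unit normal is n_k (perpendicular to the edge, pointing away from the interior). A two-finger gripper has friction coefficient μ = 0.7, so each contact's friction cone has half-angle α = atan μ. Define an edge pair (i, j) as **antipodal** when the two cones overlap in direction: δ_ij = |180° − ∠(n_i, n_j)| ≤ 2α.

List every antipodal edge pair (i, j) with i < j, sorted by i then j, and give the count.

count = 6; pairs: (0,3), (1,3), (1,4), (2,4), (2,5), (3,5)

α = atan 0.7 = 34.99°;  2α = 69.98°
n_0 = (+0.8321, +0.5547)
n_1 = (+0.2728, +0.9621)
n_2 = (-0.7268, +0.6869)
n_3 = (-0.7287, -0.6848)
n_4 = (+0.6715, -0.7410)
n_5 = (+0.9922, -0.1245)
  (0,1): δ = 139.52°  ·
  (0,2): δ = 77.07°  ·
  (0,3): δ = 9.53°  ✓
  (0,4): δ = 98.49°  ·
  (0,5): δ = 139.16°  ·
  (1,2): δ = 117.55°  ·
  (1,3): δ = 30.95°  ✓
  (1,4): δ = 58.02°  ✓
  (1,5): δ = 98.68°  ·
  (2,3): δ = 93.40°  ·
  (2,4): δ = 4.43°  ✓
  (2,5): δ = 36.23°  ✓
  (3,4): δ = 91.04°  ·
  (3,5): δ = 50.37°  ✓
  (4,5): δ = 139.34°  ·
antipodal pairs: 6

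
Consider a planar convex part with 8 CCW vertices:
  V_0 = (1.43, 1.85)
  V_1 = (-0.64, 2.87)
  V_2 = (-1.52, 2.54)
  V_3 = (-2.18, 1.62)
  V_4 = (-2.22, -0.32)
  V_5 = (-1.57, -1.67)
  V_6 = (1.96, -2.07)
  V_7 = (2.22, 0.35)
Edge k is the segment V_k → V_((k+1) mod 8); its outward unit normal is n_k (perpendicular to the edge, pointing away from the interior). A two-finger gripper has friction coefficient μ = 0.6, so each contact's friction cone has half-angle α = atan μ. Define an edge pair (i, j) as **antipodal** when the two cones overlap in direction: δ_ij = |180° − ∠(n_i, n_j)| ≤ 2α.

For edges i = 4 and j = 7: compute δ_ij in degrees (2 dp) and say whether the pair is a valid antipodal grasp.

δ = 2.06°, valid

α = atan 0.6 = 30.96°;  2α = 61.93°
edge 4: e_4 = (+0.65, -1.35);  n_4 = (-0.9010, -0.4338)
edge 7: e_7 = (-0.79, +1.50);  n_7 = (+0.8848, +0.4660)
∠(n_4, n_7) = 177.94°
δ = |180° − 177.94°| = 2.06°
2.06° ≤ 2α = 61.93°  →  valid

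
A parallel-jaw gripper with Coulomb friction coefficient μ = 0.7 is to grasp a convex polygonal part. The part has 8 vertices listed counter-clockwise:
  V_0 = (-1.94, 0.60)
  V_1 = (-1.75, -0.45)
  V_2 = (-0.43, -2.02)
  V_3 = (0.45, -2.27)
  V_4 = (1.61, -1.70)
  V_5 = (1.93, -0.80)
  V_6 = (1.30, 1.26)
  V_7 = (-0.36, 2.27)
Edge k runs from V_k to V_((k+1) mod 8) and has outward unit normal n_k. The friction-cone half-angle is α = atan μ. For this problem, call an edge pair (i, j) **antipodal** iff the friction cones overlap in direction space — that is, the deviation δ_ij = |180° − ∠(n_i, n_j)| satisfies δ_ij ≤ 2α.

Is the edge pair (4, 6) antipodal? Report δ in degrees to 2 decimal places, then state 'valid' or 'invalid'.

δ = 101.74°, invalid

α = atan 0.7 = 34.99°;  2α = 69.98°
edge 4: e_4 = (+0.32, +0.90);  n_4 = (+0.9422, -0.3350)
edge 6: e_6 = (-1.66, +1.01);  n_6 = (+0.5198, +0.8543)
∠(n_4, n_6) = 78.26°
δ = |180° − 78.26°| = 101.74°
101.74° > 2α = 69.98°  →  invalid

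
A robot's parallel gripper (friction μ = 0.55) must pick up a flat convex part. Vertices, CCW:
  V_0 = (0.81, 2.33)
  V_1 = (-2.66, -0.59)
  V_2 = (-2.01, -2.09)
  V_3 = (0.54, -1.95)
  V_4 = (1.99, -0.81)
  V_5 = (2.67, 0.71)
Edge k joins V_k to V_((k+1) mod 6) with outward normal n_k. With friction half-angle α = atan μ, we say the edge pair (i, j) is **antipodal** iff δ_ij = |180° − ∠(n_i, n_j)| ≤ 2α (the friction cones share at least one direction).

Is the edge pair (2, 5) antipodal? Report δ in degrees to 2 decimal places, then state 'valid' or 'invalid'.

δ = 44.20°, valid

α = atan 0.55 = 28.81°;  2α = 57.62°
edge 2: e_2 = (+2.55, +0.14);  n_2 = (+0.0548, -0.9985)
edge 5: e_5 = (-1.86, +1.62);  n_5 = (+0.6568, +0.7541)
∠(n_2, n_5) = 135.80°
δ = |180° − 135.80°| = 44.20°
44.20° ≤ 2α = 57.62°  →  valid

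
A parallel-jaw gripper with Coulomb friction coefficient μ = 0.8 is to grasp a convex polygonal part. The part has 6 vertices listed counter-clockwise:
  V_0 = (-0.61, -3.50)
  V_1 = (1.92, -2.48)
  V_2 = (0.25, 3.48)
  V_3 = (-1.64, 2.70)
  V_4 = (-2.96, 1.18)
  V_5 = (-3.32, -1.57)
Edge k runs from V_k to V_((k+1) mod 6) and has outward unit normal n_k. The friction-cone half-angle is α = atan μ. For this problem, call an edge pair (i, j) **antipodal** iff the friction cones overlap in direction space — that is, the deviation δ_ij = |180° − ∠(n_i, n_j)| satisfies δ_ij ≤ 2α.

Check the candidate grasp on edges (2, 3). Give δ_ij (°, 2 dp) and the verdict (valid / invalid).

α = atan 0.8 = 38.66°;  2α = 77.32°
edge 2: e_2 = (-1.89, -0.78);  n_2 = (-0.3815, +0.9244)
edge 3: e_3 = (-1.32, -1.52);  n_3 = (-0.7550, +0.6557)
∠(n_2, n_3) = 26.60°
δ = |180° − 26.60°| = 153.40°
153.40° > 2α = 77.32°  →  invalid

δ = 153.40°, invalid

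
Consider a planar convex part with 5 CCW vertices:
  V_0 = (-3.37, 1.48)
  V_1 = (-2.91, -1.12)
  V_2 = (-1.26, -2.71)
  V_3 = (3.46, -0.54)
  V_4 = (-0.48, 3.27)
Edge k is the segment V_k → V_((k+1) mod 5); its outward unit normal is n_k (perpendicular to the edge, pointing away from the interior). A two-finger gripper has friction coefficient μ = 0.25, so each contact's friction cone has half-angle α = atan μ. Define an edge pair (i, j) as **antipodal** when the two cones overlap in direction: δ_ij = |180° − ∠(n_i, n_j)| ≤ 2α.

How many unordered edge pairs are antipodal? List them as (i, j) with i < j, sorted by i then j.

count = 2; pairs: (1,3), (2,4)

α = atan 0.25 = 14.04°;  2α = 28.07°
n_0 = (-0.9847, -0.1742)
n_1 = (-0.6939, -0.7201)
n_2 = (+0.4177, -0.9086)
n_3 = (+0.6951, +0.7189)
n_4 = (-0.5266, +0.8501)
  (0,1): δ = 143.97°  ·
  (0,2): δ = 75.34°  ·
  (0,3): δ = 35.93°  ·
  (0,4): δ = 111.74°  ·
  (1,2): δ = 111.37°  ·
  (1,3): δ = 0.10°  ✓
  (1,4): δ = 75.71°  ·
  (2,3): δ = 68.73°  ·
  (2,4): δ = 7.08°  ✓
  (3,4): δ = 104.19°  ·
antipodal pairs: 2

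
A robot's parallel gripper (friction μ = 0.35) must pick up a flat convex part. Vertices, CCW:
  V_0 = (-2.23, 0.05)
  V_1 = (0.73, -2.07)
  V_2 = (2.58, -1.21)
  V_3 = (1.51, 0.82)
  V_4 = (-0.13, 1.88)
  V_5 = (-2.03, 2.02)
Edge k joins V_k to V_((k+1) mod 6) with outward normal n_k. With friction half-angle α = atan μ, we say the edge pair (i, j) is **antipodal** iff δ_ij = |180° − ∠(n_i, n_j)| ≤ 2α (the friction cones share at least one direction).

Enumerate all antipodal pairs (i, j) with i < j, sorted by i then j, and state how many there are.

count = 5; pairs: (0,2), (0,3), (0,4), (1,4), (2,5)

α = atan 0.35 = 19.29°;  2α = 38.58°
n_0 = (-0.5823, -0.8130)
n_1 = (+0.4215, -0.9068)
n_2 = (+0.8846, +0.4663)
n_3 = (+0.5428, +0.8398)
n_4 = (+0.0735, +0.9973)
n_5 = (-0.9949, +0.1010)
  (0,1): δ = 119.46°  ·
  (0,2): δ = 26.60°  ✓
  (0,3): δ = 2.73°  ✓
  (0,4): δ = 31.40°  ✓
  (0,5): δ = 119.81°  ·
  (1,2): δ = 87.14°  ·
  (1,3): δ = 57.81°  ·
  (1,4): δ = 29.15°  ✓
  (1,5): δ = 59.27°  ·
  (2,3): δ = 150.67°  ·
  (2,4): δ = 122.01°  ·
  (2,5): δ = 33.59°  ✓
  (3,4): δ = 151.34°  ·
  (3,5): δ = 62.92°  ·
  (4,5): δ = 91.58°  ·
antipodal pairs: 5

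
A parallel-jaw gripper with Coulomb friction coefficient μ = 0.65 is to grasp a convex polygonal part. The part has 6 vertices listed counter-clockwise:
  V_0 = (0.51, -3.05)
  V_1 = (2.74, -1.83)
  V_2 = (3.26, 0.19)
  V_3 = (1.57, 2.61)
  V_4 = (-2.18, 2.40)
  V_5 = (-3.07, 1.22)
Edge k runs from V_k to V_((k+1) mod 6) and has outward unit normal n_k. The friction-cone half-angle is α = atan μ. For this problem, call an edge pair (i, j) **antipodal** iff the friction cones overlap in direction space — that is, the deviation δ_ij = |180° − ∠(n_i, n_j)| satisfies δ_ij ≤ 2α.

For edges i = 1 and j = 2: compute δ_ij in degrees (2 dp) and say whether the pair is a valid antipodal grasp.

δ = 130.64°, invalid

α = atan 0.65 = 33.02°;  2α = 66.05°
edge 1: e_1 = (+0.52, +2.02);  n_1 = (+0.9684, -0.2493)
edge 2: e_2 = (-1.69, +2.42);  n_2 = (+0.8199, +0.5726)
∠(n_1, n_2) = 49.36°
δ = |180° − 49.36°| = 130.64°
130.64° > 2α = 66.05°  →  invalid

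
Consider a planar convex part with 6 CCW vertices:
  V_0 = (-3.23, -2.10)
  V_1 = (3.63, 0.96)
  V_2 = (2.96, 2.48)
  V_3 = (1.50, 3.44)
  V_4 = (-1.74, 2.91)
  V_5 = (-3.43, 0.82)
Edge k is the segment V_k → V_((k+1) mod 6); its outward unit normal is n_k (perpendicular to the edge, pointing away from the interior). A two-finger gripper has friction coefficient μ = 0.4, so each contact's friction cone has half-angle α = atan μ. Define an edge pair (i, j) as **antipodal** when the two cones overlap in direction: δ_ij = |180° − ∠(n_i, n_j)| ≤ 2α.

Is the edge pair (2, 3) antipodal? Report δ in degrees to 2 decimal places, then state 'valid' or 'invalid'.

δ = 137.38°, invalid

α = atan 0.4 = 21.80°;  2α = 43.60°
edge 2: e_2 = (-1.46, +0.96);  n_2 = (+0.5494, +0.8356)
edge 3: e_3 = (-3.24, -0.53);  n_3 = (-0.1614, +0.9869)
∠(n_2, n_3) = 42.62°
δ = |180° − 42.62°| = 137.38°
137.38° > 2α = 43.60°  →  invalid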